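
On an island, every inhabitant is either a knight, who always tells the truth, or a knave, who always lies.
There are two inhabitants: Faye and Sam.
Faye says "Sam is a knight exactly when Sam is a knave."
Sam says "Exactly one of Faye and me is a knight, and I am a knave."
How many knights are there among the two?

The unique consistent assignment is Faye=knave, Sam=knave.
That has 0 knights.

0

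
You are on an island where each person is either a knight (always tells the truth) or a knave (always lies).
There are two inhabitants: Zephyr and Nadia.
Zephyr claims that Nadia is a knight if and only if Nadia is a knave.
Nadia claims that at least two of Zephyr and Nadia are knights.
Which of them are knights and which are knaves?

Since Zephyr is a knave, "Nadia is a knight if and only if Nadia is a knave" needs to be False, which holds.
As a knave, Nadia's statement "at least two of Zephyr and Nadia are knights" should be False; it is.

Zephyr is a knave and Nadia is a knave.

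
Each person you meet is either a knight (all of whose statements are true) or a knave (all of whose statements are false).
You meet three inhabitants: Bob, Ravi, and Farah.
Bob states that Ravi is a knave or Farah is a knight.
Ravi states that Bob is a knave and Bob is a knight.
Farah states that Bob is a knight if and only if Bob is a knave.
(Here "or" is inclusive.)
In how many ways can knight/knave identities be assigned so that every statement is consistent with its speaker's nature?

Consistent assignments:
  Bob=knight, Ravi=knave, Farah=knave

1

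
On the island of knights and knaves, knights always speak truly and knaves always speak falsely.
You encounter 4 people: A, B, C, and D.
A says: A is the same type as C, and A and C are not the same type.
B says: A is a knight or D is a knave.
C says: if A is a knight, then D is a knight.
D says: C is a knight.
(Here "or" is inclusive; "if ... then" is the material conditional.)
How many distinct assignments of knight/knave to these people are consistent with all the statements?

1

Consistent assignments:
  A=knave, B=knave, C=knight, D=knight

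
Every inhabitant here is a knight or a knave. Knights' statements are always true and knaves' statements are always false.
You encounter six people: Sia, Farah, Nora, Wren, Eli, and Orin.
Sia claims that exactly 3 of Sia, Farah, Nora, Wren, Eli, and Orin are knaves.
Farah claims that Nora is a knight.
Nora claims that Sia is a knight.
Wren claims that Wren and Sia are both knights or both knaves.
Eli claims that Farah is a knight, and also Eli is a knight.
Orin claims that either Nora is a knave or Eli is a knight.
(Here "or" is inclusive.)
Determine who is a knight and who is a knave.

Sia is a knight, Farah is a knight, Nora is a knight, Wren is a knave, Eli is a knave, and Orin is a knave.

Sia is a knight; "exactly 3 of Sia, Farah, Nora, Wren, Eli, and Orin are knaves" is True, as required.
As a knight, Farah's statement "Nora is a knight" should be True; it is.
Nora is a knight; "Sia is a knight" is True, as required.
Wren is a knave; "Wren and Sia are both knights or both knaves" is false, as required.
Eli is a knave, so "Farah is a knight, and also Eli is a knight" must be false — and it is.
Orin is a knave; "either Nora is a knave or Eli is a knight" is false, as required.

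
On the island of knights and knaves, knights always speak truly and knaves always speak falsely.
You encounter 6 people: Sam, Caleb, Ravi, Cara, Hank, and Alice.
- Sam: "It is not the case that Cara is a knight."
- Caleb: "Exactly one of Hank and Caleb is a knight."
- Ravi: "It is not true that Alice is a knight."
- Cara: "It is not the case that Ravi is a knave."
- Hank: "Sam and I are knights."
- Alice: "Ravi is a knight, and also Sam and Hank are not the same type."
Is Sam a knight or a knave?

Consistent assignments: {Sam=knave, Caleb=knight, Ravi=knight, Cara=knight, Hank=knave, Alice=knave}; {Sam=knave, Caleb=knave, Ravi=knight, Cara=knight, Hank=knave, Alice=knave}
In every consistent assignment, Sam is a knave.

Sam is a knave.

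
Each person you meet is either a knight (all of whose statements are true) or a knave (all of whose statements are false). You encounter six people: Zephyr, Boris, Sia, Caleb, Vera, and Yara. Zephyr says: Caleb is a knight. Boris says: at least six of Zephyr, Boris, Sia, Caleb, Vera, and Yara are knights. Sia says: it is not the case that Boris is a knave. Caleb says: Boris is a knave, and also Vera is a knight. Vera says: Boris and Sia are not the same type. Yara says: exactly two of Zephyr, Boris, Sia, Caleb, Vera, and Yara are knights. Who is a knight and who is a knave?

Zephyr is a knave, so "Caleb is a knight" must be false — and it is.
Since Boris is a knave, "at least six of Zephyr, Boris, Sia, Caleb, Vera, and Yara are knights" needs to be false, which holds.
Sia is a knave; "it is not the case that Boris is a knave" is false, as required.
Caleb (knave): "Boris is a knave, and also Vera is a knight" — false. ✓
As a knave, Vera's statement "Boris and Sia are not the same type" should be false; it is.
Since Yara is a knave, "exactly two of Zephyr, Boris, Sia, Caleb, Vera, and Yara are knights" needs to be false, which holds.

Zephyr is a knave, Boris is a knave, Sia is a knave, Caleb is a knave, Vera is a knave, and Yara is a knave.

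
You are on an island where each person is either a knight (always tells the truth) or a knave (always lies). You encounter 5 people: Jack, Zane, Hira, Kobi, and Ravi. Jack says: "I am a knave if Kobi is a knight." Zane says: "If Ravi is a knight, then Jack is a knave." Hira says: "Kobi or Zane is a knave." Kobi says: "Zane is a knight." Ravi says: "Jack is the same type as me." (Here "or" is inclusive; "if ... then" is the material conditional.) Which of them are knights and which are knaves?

Knights: Jack, Hira, and Ravi. Knaves: Zane and Kobi.

Jack is a knight, so "I am a knave if Kobi is a knight" must be True — and it is.
Zane (knave): "if Ravi is a knight, then Jack is a knave" — false. ✓
Hira is a knight; "Kobi or Zane is a knave" is True, as required.
Kobi (knave): "Zane is a knight" — false. ✓
Ravi is a knight, so "Jack is the same type as me" must be True — and it is.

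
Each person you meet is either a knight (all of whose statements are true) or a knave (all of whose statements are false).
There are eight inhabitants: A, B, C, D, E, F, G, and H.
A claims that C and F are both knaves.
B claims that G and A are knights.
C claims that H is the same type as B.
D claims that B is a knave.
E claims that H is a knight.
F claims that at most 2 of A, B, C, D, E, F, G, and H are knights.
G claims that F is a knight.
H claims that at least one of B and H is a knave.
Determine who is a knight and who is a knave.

A is a knight; "C and F are both knaves" is true, as required.
B (knave): "G and A are knights" — False. ✓
C (knave): "H is the same type as B" — False. ✓
As a knight, D's statement "B is a knave" should be true; it is.
E (knight): "H is a knight" — true. ✓
F is a knave; "at most 2 of A, B, C, D, E, F, G, and H are knights" is False, as required.
As a knave, G's statement "F is a knight" should be False; it is.
H is a knight, so "at least one of B and H is a knave" must be true — and it is.

A is a knight, B is a knave, C is a knave, D is a knight, E is a knight, F is a knave, G is a knave, and H is a knight.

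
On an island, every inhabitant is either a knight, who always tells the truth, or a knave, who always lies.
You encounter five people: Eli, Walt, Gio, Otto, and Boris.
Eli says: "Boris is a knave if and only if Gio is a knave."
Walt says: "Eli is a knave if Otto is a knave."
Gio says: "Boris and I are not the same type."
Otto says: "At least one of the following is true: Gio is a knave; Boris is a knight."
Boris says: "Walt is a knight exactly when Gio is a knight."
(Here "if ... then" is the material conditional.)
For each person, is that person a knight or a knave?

Eli is a knight, so "Boris is a knave if and only if Gio is a knave" must be true — and it is.
Since Walt is a knight, "Eli is a knave if Otto is a knave" needs to be true, which holds.
Gio is a knave, and the claim "Boris and I are not the same type" is indeed false.
Otto is a knight, so "at least one of the following is true: Gio is a knave; Boris is a knight" must be true — and it is.
Boris (knave): "Walt is a knight exactly when Gio is a knight" — false. ✓

Knights: Eli, Walt, and Otto. Knaves: Gio and Boris.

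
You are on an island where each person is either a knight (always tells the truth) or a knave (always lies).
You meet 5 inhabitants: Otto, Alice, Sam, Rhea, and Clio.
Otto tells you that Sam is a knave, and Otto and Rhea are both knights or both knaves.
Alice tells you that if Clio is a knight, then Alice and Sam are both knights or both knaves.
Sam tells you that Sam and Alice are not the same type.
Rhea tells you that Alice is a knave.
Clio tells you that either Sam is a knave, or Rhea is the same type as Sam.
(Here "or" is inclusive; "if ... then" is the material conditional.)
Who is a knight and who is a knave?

Otto (knave): "Sam is a knave, and Otto and Rhea are both knights or both knaves" — false. ✓
As a knave, Alice's statement "if Clio is a knight, then Alice and Sam are both knights or both knaves" should be false; it is.
Sam (knight): "Sam and Alice are not the same type" — true. ✓
As a knight, Rhea's statement "Alice is a knave" should be true; it is.
Clio is a knight, so "either Sam is a knave, or Rhea is the same type as Sam" must be true — and it is.

Knights: Sam, Rhea, and Clio. Knaves: Otto and Alice.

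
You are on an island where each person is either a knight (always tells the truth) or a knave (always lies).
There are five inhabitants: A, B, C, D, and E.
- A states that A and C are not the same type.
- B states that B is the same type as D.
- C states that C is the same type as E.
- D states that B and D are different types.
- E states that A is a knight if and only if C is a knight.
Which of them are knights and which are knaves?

A is a knave, so "A and C are not the same type" must be false — and it is.
B (knave): "B is the same type as D" — false. ✓
C is a knave; "C is the same type as E" is false, as required.
D is a knight, so "B and D are different types" must be True — and it is.
E is a knight, and the claim "A is a knight if and only if C is a knight" is indeed True.

Knights: D and E. Knaves: A, B, and C.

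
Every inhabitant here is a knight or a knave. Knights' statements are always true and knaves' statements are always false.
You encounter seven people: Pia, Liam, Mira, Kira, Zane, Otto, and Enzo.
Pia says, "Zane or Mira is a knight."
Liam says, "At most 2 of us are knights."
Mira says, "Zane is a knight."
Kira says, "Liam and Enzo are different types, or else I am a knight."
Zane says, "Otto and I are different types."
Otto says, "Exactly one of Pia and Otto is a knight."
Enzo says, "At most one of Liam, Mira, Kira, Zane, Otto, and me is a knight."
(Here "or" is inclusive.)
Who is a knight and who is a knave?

Pia is a knave, so "Zane or Mira is a knight" must be False — and it is.
Liam (knight): "at most 2 of us are knights" — True. ✓
Mira is a knave; "Zane is a knight" is False, as required.
As a knight, Kira's statement "Liam and Enzo are different types, or else I am a knight" should be True; it is.
Zane is a knave; "Otto and I are different types" is False, as required.
Since Otto is a knave, "exactly one of Pia and Otto is a knight" needs to be False, which holds.
Enzo is a knave, and the claim "at most one of Liam, Mira, Kira, Zane, Otto, and me is a knight" is indeed False.

Pia is a knave, Liam is a knight, Mira is a knave, Kira is a knight, Zane is a knave, Otto is a knave, and Enzo is a knave.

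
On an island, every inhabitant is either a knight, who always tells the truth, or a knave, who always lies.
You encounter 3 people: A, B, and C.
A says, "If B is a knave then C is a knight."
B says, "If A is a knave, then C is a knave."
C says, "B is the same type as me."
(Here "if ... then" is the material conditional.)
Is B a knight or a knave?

Consistent assignments: {A=knight, B=knight, C=knight}; {A=knight, B=knight, C=knave}
In every consistent assignment, B is a knight.

B is a knight.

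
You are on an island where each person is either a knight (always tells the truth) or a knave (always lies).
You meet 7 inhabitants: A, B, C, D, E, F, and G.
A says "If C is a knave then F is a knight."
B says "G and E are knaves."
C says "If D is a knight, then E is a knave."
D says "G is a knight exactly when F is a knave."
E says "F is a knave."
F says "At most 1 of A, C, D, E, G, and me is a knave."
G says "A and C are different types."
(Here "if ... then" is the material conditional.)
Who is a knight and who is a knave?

A is a knight, B is a knave, C is a knight, D is a knave, E is a knight, F is a knave, and G is a knave.

A is a knight; "if C is a knave then F is a knight" is True, as required.
B is a knave, so "G and E are knaves" must be False — and it is.
C is a knight, and the claim "if D is a knight, then E is a knave" is indeed True.
As a knave, D's statement "G is a knight exactly when F is a knave" should be False; it is.
E is a knight; "F is a knave" is True, as required.
F (knave): "at most 1 of A, C, D, E, G, and me is a knave" — False. ✓
As a knave, G's statement "A and C are different types" should be False; it is.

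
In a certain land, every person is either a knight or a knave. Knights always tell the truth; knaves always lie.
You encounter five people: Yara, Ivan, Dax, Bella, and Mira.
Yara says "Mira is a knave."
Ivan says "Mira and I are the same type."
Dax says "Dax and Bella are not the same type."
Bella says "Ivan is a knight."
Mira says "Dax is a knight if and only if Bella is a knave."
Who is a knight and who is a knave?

Yara is a knave, and the claim "Mira is a knave" is indeed false.
Ivan is a knave, so "Mira and I are the same type" must be false — and it is.
As a knight, Dax's statement "Dax and Bella are not the same type" should be true; it is.
Bella is a knave, and the claim "Ivan is a knight" is indeed false.
Mira (knight): "Dax is a knight if and only if Bella is a knave" — true. ✓

Knights: Dax and Mira. Knaves: Yara, Ivan, and Bella.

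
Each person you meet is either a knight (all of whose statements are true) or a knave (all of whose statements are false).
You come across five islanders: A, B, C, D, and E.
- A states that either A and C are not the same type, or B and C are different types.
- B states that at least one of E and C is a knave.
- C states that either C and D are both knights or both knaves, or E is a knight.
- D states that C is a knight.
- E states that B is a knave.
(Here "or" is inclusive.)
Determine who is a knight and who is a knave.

Knights: A, C, D, and E. Knaves: B.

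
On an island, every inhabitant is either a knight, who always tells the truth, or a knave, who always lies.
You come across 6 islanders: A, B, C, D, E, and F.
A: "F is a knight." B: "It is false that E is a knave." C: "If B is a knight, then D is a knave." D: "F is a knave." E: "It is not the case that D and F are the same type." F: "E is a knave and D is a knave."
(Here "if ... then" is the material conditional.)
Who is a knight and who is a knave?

A is a knave, B is a knight, C is a knave, D is a knight, E is a knight, and F is a knave.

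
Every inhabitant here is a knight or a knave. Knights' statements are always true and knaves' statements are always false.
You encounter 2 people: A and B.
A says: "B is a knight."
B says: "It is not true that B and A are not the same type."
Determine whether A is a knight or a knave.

A is a knight.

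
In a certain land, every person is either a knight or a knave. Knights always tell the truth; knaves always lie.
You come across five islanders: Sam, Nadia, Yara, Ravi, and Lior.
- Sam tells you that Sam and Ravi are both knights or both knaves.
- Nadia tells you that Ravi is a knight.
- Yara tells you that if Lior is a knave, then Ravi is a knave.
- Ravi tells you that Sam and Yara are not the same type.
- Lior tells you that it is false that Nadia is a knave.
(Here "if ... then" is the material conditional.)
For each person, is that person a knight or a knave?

Sam is a knave, Nadia is a knight, Yara is a knight, Ravi is a knight, and Lior is a knight.

As a knave, Sam's statement "Sam and Ravi are both knights or both knaves" should be false; it is.
Nadia is a knight; "Ravi is a knight" is True, as required.
Yara is a knight, and the claim "if Lior is a knave, then Ravi is a knave" is indeed True.
Ravi (knight): "Sam and Yara are not the same type" — True. ✓
Lior (knight): "it is false that Nadia is a knave" — True. ✓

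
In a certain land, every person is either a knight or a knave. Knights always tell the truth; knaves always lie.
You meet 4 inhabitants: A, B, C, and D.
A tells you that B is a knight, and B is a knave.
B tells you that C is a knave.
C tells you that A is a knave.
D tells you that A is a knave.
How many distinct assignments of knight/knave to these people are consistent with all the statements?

Consistent assignments:
  A=knave, B=knave, C=knight, D=knight

1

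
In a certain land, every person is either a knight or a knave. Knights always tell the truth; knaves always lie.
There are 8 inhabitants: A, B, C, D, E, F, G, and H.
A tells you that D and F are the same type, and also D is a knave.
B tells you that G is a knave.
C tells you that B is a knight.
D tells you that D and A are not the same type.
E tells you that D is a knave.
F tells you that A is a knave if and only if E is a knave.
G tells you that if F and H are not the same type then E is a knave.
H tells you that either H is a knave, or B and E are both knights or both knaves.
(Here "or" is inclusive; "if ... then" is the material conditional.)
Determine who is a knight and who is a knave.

Since A is a knave, "D and F are the same type, and also D is a knave" needs to be false, which holds.
Since B is a knave, "G is a knave" needs to be false, which holds.
C is a knave, so "B is a knight" must be false — and it is.
D is a knight, so "D and A are not the same type" must be true — and it is.
E is a knave, so "D is a knave" must be false — and it is.
F is a knight, so "A is a knave if and only if E is a knave" must be true — and it is.
G is a knight, and the claim "if F and H are not the same type then E is a knave" is indeed true.
H (knight): "either H is a knave, or B and E are both knights or both knaves" — true. ✓

A is a knave, B is a knave, C is a knave, D is a knight, E is a knave, F is a knight, G is a knight, and H is a knight.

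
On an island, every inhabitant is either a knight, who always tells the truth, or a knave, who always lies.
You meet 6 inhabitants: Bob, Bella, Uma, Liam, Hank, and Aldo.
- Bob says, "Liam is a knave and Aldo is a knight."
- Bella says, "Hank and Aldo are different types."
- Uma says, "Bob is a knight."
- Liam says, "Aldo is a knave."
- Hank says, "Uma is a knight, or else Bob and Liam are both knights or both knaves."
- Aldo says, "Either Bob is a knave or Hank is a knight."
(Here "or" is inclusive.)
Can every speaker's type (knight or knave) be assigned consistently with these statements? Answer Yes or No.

One consistent assignment: Bob=knight, Bella=knave, Uma=knight, Liam=knave, Hank=knight, Aldo=knight.

Yes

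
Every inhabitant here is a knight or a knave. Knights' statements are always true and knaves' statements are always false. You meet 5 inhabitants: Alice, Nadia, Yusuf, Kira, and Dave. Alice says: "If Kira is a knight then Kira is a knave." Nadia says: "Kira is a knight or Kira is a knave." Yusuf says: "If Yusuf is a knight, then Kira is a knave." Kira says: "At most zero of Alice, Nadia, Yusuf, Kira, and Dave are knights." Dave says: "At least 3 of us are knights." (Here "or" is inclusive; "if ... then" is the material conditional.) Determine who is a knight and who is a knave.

Alice is a knight, so "if Kira is a knight then Kira is a knave" must be True — and it is.
Since Nadia is a knight, "Kira is a knight or Kira is a knave" needs to be True, which holds.
Yusuf is a knight, and the claim "if Yusuf is a knight, then Kira is a knave" is indeed True.
Since Kira is a knave, "at most zero of Alice, Nadia, Yusuf, Kira, and Dave are knights" needs to be False, which holds.
Since Dave is a knight, "at least 3 of us are knights" needs to be True, which holds.

Knights: Alice, Nadia, Yusuf, and Dave. Knaves: Kira.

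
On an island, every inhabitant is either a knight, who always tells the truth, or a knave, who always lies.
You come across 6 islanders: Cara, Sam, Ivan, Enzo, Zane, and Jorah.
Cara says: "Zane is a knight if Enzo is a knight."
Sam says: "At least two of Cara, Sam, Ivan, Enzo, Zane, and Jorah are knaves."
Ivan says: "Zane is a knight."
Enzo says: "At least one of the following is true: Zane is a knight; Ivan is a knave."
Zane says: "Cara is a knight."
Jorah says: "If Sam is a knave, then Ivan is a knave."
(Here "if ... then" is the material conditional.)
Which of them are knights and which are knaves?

Cara is a knave, Sam is a knight, Ivan is a knave, Enzo is a knight, Zane is a knave, and Jorah is a knight.

Cara is a knave, so "Zane is a knight if Enzo is a knight" must be False — and it is.
Sam is a knight; "at least two of Cara, Sam, Ivan, Enzo, Zane, and Jorah are knaves" is True, as required.
Since Ivan is a knave, "Zane is a knight" needs to be False, which holds.
Enzo (knight): "at least one of the following is true: Zane is a knight; Ivan is a knave" — True. ✓
Zane is a knave; "Cara is a knight" is False, as required.
Jorah is a knight; "if Sam is a knave, then Ivan is a knave" is True, as required.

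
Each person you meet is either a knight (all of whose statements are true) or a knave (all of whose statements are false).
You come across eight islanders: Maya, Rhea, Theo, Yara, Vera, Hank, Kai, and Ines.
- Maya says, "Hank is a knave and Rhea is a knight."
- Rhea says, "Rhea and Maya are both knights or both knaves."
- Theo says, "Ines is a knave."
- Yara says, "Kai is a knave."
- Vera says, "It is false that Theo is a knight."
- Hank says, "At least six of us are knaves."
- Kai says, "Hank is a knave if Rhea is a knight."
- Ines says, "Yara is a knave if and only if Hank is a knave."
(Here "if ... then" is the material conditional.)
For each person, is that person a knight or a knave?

As a knight, Maya's statement "Hank is a knave and Rhea is a knight" should be true; it is.
Rhea is a knight; "Rhea and Maya are both knights or both knaves" is true, as required.
Theo is a knave; "Ines is a knave" is False, as required.
Yara is a knave; "Kai is a knave" is False, as required.
Vera (knight): "it is false that Theo is a knight" — true. ✓
Hank (knave): "at least six of us are knaves" — False. ✓
Since Kai is a knight, "Hank is a knave if Rhea is a knight" needs to be true, which holds.
Ines is a knight, and the claim "Yara is a knave if and only if Hank is a knave" is indeed true.

Maya is a knight, Rhea is a knight, Theo is a knave, Yara is a knave, Vera is a knight, Hank is a knave, Kai is a knight, and Ines is a knight.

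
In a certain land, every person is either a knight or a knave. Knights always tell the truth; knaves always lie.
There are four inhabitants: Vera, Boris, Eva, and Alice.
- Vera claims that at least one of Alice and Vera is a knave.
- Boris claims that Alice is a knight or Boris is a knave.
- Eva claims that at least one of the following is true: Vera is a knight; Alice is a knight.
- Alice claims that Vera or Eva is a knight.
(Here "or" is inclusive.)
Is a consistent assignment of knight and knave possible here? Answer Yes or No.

No

Checking all 16 assignments, each has at least one speaker whose statement's truth value contradicts their type.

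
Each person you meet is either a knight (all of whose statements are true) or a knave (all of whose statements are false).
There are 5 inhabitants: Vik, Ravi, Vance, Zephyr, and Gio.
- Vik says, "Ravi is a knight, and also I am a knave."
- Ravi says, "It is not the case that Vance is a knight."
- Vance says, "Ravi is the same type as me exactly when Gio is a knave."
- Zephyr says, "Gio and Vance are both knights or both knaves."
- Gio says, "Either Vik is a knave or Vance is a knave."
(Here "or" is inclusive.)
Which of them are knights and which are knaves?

Suppose Vik is a knight. Then Vik's statement "Ravi is a knight, and also I am a knave" would have to be true. Checking the 16 ways to assign the others, none is consistent with every speaker.
(For instance, with Ravi=knave, Vance=knight, Zephyr=knight, Gio=knight, Vik's claim "Ravi is a knight, and also I am a knave" comes out false where it would need to be true.)
So Vik must be a knave, making "Ravi is a knight, and also I am a knave" false. Taking Vik=knave, Ravi=knave, Vance=knight, Zephyr=knight, Gio=knight, each remaining statement checks out:
  Ravi (knave): "it is not the case that Vance is a knight" — false. ✓
  Vance (knight): "Ravi is the same type as me exactly when Gio is a knave" — true. ✓
  Zephyr (knight): "Gio and Vance are both knights or both knaves" — true. ✓
  Gio (knight): "either Vik is a knave or Vance is a knave" — true. ✓
This is the unique consistent assignment.

Knights: Vance, Zephyr, and Gio. Knaves: Vik and Ravi.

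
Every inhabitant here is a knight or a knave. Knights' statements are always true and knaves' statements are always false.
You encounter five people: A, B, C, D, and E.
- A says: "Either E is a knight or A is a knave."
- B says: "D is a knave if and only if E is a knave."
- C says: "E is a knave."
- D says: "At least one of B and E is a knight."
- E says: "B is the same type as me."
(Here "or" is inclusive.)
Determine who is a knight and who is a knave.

A is a knight, B is a knight, C is a knave, D is a knight, and E is a knight.

As a knight, A's statement "either E is a knight or A is a knave" should be true; it is.
B is a knight, and the claim "D is a knave if and only if E is a knave" is indeed true.
C is a knave; "E is a knave" is False, as required.
Since D is a knight, "at least one of B and E is a knight" needs to be true, which holds.
E is a knight, so "B is the same type as me" must be true — and it is.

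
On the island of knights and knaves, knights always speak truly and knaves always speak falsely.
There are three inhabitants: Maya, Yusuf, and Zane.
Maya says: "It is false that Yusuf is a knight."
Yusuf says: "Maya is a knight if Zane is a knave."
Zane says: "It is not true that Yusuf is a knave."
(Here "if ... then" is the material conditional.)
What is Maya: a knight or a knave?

Maya is a knave.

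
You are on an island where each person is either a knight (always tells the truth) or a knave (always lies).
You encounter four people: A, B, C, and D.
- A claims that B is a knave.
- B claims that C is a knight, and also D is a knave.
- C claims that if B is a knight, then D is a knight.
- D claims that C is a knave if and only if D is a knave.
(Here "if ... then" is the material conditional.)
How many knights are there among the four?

3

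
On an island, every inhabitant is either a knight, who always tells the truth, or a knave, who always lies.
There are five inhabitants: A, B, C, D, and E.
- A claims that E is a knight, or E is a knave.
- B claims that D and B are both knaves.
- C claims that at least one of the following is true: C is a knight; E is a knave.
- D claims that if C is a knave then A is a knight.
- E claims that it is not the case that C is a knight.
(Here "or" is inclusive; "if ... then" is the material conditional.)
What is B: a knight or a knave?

B is a knave.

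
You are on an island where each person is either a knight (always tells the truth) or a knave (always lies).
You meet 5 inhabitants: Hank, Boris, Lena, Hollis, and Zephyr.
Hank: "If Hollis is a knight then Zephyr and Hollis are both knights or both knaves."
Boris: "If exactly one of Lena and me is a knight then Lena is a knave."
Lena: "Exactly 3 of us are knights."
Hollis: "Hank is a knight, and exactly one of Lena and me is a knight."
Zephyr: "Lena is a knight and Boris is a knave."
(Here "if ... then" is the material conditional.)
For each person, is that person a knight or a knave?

Knights: Hank and Boris. Knaves: Lena, Hollis, and Zephyr.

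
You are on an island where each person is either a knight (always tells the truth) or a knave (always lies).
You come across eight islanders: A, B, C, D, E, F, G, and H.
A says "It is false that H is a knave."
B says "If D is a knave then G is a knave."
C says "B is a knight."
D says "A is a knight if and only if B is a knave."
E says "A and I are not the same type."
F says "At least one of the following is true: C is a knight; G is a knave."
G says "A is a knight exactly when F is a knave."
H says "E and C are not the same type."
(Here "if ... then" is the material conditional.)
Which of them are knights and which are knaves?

A is a knave, B is a knight, C is a knight, D is a knight, E is a knight, F is a knight, G is a knight, and H is a knave.

Since A is a knave, "it is false that H is a knave" needs to be False, which holds.
Since B is a knight, "if D is a knave then G is a knave" needs to be True, which holds.
C is a knight, and the claim "B is a knight" is indeed True.
D is a knight; "A is a knight if and only if B is a knave" is True, as required.
E (knight): "A and I are not the same type" — True. ✓
Since F is a knight, "at least one of the following is true: C is a knight; G is a knave" needs to be True, which holds.
As a knight, G's statement "A is a knight exactly when F is a knave" should be True; it is.
Since H is a knave, "E and C are not the same type" needs to be False, which holds.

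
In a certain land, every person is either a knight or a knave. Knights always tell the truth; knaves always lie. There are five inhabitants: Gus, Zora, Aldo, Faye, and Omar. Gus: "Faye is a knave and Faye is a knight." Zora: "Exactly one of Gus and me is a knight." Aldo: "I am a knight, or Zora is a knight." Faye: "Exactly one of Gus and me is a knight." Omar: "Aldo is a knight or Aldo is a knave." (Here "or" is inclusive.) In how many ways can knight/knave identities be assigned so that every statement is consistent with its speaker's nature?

6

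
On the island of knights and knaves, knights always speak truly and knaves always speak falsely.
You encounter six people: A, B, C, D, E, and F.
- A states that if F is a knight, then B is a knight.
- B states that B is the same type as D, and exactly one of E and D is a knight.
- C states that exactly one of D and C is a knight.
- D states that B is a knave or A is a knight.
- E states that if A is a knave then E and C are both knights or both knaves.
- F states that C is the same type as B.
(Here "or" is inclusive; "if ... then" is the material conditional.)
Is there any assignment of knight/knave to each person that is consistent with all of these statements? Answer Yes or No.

No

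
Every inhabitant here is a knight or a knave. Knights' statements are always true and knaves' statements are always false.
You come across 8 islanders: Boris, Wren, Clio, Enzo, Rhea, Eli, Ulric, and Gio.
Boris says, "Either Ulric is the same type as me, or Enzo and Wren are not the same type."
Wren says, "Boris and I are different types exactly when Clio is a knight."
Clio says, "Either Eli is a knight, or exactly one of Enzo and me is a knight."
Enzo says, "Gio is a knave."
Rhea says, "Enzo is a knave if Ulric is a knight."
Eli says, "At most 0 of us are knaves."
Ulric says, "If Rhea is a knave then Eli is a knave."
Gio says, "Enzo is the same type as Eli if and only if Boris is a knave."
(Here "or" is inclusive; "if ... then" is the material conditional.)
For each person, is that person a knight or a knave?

Boris is a knave, Wren is a knave, Clio is a knight, Enzo is a knave, Rhea is a knight, Eli is a knave, Ulric is a knight, and Gio is a knight.

Boris is a knave; "either Ulric is the same type as me, or Enzo and Wren are not the same type" is False, as required.
Wren is a knave, so "Boris and I are different types exactly when Clio is a knight" must be False — and it is.
Clio is a knight, so "either Eli is a knight, or exactly one of Enzo and me is a knight" must be true — and it is.
Since Enzo is a knave, "Gio is a knave" needs to be False, which holds.
Rhea is a knight, so "Enzo is a knave if Ulric is a knight" must be true — and it is.
As a knave, Eli's statement "at most 0 of us are knaves" should be False; it is.
Ulric (knight): "if Rhea is a knave then Eli is a knave" — true. ✓
As a knight, Gio's statement "Enzo is the same type as Eli if and only if Boris is a knave" should be true; it is.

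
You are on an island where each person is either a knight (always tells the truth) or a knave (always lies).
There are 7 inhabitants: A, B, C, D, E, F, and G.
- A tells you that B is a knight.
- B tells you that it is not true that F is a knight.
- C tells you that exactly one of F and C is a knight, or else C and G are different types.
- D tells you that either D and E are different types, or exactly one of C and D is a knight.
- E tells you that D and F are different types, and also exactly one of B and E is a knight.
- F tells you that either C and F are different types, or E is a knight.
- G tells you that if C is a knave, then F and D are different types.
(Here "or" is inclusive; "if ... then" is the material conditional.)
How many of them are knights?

2

The unique consistent assignment is A=knight, B=knight, C=knave, D=knave, E=knave, F=knave, G=knave.
That has 2 knights.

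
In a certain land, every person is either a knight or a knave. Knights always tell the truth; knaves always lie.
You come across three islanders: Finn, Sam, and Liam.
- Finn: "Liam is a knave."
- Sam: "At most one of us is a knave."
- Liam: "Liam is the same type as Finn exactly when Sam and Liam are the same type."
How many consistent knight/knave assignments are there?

Consistent assignments:
  Finn=knight, Sam=knave, Liam=knave
  Finn=knave, Sam=knave, Liam=knight

2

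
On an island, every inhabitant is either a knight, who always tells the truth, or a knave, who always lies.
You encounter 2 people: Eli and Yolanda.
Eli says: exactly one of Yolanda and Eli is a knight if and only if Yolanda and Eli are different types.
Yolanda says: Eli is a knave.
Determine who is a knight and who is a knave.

Eli is a knight and Yolanda is a knave.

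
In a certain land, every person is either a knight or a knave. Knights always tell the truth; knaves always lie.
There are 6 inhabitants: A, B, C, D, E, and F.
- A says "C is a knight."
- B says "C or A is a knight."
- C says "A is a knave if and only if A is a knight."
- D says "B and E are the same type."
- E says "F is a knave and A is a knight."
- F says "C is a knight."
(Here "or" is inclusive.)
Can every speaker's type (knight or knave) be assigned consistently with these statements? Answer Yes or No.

One consistent assignment: A=knave, B=knave, C=knave, D=knight, E=knave, F=knave.

Yes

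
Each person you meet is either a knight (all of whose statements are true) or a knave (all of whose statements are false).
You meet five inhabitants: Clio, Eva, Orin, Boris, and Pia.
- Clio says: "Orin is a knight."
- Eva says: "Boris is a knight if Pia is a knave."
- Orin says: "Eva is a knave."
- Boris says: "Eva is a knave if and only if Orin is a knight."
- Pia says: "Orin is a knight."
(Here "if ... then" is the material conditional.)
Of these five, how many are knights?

2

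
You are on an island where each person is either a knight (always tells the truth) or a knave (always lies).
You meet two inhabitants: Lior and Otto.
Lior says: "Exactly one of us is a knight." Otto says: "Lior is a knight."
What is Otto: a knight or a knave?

Otto is a knave.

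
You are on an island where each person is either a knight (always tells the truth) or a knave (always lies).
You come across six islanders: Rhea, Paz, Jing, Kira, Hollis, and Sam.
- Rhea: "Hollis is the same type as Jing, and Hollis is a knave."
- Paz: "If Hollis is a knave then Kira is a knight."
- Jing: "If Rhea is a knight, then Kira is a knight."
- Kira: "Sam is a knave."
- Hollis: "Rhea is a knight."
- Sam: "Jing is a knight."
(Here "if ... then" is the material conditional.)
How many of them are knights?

2

The unique consistent assignment is Rhea=knave, Paz=knave, Jing=knight, Kira=knave, Hollis=knave, Sam=knight.
That has 2 knights.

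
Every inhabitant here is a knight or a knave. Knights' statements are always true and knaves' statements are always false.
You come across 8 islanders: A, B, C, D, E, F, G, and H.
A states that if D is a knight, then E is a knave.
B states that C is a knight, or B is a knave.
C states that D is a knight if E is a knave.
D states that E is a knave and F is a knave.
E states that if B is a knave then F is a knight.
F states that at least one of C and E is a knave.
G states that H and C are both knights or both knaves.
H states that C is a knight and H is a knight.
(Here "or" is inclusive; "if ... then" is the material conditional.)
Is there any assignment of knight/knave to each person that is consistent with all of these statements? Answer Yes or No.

One consistent assignment: A=knight, B=knight, C=knight, D=knave, E=knight, F=knave, G=knight, H=knight.

Yes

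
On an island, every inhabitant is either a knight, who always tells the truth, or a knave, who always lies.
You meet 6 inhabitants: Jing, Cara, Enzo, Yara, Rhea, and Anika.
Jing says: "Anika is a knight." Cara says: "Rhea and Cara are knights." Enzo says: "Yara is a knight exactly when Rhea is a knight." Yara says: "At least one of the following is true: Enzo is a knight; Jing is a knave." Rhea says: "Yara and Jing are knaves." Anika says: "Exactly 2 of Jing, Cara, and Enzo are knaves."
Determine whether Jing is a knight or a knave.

Jing is a knave.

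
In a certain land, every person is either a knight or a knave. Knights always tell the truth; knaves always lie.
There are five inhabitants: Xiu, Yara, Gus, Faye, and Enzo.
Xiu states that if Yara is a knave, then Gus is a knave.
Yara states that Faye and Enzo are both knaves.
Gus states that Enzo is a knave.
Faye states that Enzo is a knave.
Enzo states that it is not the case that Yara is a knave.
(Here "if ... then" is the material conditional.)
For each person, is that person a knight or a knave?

Xiu is a knave, Yara is a knave, Gus is a knight, Faye is a knight, and Enzo is a knave.

Xiu is a knave, so "if Yara is a knave, then Gus is a knave" must be false — and it is.
As a knave, Yara's statement "Faye and Enzo are both knaves" should be false; it is.
Since Gus is a knight, "Enzo is a knave" needs to be true, which holds.
Since Faye is a knight, "Enzo is a knave" needs to be true, which holds.
Enzo is a knave, so "it is not the case that Yara is a knave" must be false — and it is.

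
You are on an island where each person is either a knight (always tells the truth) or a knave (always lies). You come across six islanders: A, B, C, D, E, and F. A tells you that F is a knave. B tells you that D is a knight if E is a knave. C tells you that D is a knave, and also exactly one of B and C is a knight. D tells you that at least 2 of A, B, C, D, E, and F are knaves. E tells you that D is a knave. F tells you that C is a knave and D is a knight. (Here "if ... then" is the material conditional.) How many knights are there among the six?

3

The unique consistent assignment is A=knave, B=knight, C=knave, D=knight, E=knave, F=knight.
That has 3 knights.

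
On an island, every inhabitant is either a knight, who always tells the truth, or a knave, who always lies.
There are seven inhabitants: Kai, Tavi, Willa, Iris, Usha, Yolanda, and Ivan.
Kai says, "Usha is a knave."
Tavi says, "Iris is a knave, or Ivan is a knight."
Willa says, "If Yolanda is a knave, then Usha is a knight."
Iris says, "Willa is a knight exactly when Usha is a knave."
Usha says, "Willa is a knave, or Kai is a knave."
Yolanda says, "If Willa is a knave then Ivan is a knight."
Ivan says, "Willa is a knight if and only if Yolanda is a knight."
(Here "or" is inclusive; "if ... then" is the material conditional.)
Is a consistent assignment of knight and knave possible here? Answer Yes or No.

Yes

One consistent assignment: Kai=knight, Tavi=knight, Willa=knight, Iris=knight, Usha=knave, Yolanda=knight, Ivan=knight.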